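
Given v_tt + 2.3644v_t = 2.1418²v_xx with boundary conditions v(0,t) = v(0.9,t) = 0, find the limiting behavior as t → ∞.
v → 0. Damping (γ=2.3644) dissipates energy; oscillations decay exponentially.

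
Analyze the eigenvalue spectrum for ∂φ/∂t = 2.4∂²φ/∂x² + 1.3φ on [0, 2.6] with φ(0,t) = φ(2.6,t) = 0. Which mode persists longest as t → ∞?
Eigenvalues: λₙ = 2.4n²π²/2.6² - 1.3.
First three modes:
  n=1: λ₁ = 2.4π²/2.6² - 1.3 ≈ 2.204
  n=2: λ₂ = 9.6π²/2.6² - 1.3 ≈ 12.716
  n=3: λ₃ = 21.6π²/2.6² - 1.3 ≈ 30.236
Since 2.4π²/2.6² ≈ 3.504 > 1.3, all λₙ > 0.
The n=1 mode decays slowest → dominates as t → ∞.
Asymptotic: φ ~ c₁ sin(πx/2.6) e^{-λ₁t} with decay rate λ₁ ≈ 2.204.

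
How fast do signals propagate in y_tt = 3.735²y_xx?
Speed = 3.735. Information travels along characteristics x = x₀ ± 3.735t.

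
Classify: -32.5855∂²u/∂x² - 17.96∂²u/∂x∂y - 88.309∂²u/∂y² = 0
Elliptic (discriminant = -11187.810078).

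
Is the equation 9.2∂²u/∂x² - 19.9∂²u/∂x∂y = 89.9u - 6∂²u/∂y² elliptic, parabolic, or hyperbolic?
Rewriting in standard form: 9.2∂²u/∂x² - 19.9∂²u/∂x∂y + 6∂²u/∂y² - 89.9u = 0. Computing B² - 4AC with A = 9.2, B = -19.9, C = 6: discriminant = 175.21 (positive). Answer: hyperbolic.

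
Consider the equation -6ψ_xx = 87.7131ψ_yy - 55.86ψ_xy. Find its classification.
Rewriting in standard form: -6ψ_xx + 55.86ψ_xy - 87.7131ψ_yy = 0. Hyperbolic. (A = -6, B = 55.86, C = -87.7131 gives B² - 4AC = 1015.2252.)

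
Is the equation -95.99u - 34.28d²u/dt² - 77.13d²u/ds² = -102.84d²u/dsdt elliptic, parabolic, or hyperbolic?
Rewriting in standard form: -77.13d²u/ds² + 102.84d²u/dsdt - 34.28d²u/dt² - 95.99u = 0. Computing B² - 4AC with A = -77.13, B = 102.84, C = -34.28: discriminant = 0 (zero). Answer: parabolic.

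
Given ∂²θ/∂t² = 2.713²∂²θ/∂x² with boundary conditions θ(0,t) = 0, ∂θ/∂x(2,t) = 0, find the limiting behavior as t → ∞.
θ oscillates (no decay). Energy is conserved; the solution oscillates indefinitely as standing waves.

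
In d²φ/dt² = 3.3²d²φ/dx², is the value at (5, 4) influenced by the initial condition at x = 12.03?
Yes. The domain of dependence is [-8.2, 18.2], and 12.03 ∈ [-8.2, 18.2].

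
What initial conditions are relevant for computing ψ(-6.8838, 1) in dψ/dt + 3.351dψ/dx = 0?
A single point: x = -10.2348. The characteristic through (-6.8838, 1) is x - 3.351t = const, so x = -6.8838 - 3.351·1 = -10.2348.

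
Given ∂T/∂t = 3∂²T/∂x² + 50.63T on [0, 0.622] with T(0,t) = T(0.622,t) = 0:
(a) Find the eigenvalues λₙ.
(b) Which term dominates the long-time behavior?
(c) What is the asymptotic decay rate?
Eigenvalues: λₙ = 3n²π²/0.622² - 50.63.
First three modes:
  n=1: λ₁ = 3π²/0.622² - 50.63 ≈ 25.902
  n=2: λ₂ = 12π²/0.622² - 50.63 ≈ 255.496
  n=3: λ₃ = 27π²/0.622² - 50.63 ≈ 638.154
Since 3π²/0.622² ≈ 76.532 > 50.63, all λₙ > 0.
The n=1 mode decays slowest → dominates as t → ∞.
Asymptotic: T ~ c₁ sin(πx/0.622) e^{-λ₁t} with decay rate λ₁ ≈ 25.902.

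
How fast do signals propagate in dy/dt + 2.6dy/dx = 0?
Speed = 2.6. Information travels along x - 2.6t = const (rightward).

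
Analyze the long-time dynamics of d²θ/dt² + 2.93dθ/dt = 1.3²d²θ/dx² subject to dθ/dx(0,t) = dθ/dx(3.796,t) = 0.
Long-time behavior: θ → constant (steady state). Damping (γ=2.93) dissipates the nonconstant modes; with Neumann BCs the spatial average obeys M''+γM'=0 and tends to a finite limit.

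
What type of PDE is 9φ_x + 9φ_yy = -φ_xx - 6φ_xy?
Rewriting in standard form: φ_xx + 6φ_xy + 9φ_yy + 9φ_x = 0. With A = 1, B = 6, C = 9, the discriminant is 0. This is a parabolic PDE.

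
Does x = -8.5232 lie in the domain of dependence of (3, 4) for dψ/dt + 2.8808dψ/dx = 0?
Yes. The characteristic through (3, 4) passes through x = -8.5232.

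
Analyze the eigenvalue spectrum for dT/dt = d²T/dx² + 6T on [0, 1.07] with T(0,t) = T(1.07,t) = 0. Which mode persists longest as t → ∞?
Eigenvalues: λₙ = n²π²/1.07² - 6.
First three modes:
  n=1: λ₁ = π²/1.07² - 6 ≈ 2.62
  n=2: λ₂ = 4π²/1.07² - 6 ≈ 28.482
  n=3: λ₃ = 9π²/1.07² - 6 ≈ 71.584
Since π²/1.07² ≈ 8.62 > 6, all λₙ > 0.
The n=1 mode decays slowest → dominates as t → ∞.
Asymptotic: T ~ c₁ sin(πx/1.07) e^{-λ₁t} with decay rate λ₁ ≈ 2.62.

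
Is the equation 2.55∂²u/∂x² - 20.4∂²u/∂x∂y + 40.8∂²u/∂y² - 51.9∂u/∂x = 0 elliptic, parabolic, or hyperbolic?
Computing B² - 4AC with A = 2.55, B = -20.4, C = 40.8: discriminant = 0 (zero). Answer: parabolic.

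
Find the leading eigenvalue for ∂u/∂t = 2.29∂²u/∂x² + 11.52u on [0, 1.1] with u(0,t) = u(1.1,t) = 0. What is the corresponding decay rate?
Eigenvalues: λₙ = 2.29n²π²/1.1² - 11.52.
First three modes:
  n=1: λ₁ = 2.29π²/1.1² - 11.52 ≈ 7.159
  n=2: λ₂ = 9.16π²/1.1² - 11.52 ≈ 63.195
  n=3: λ₃ = 20.61π²/1.1² - 11.52 ≈ 156.59
Since 2.29π²/1.1² ≈ 18.679 > 11.52, all λₙ > 0.
The n=1 mode decays slowest → dominates as t → ∞.
Asymptotic: u ~ c₁ sin(πx/1.1) e^{-λ₁t} with decay rate λ₁ ≈ 7.159.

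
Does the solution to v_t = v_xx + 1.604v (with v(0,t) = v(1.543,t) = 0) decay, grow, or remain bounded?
v → 0. Diffusion dominates reaction (r=1.604 < κπ²/L²≈4.15); solution decays.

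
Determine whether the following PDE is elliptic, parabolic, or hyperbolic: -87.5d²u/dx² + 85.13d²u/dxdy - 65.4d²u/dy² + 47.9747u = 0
Coefficients: A = -87.5, B = 85.13, C = -65.4. B² - 4AC = -15642.8831, which is negative, so the equation is elliptic.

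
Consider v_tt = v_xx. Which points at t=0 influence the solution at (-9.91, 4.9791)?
Domain of dependence: [-14.8891, -4.9309]. Signals travel at speed 1, so data within |x - -9.91| ≤ 1·4.9791 = 4.9791 can reach the point.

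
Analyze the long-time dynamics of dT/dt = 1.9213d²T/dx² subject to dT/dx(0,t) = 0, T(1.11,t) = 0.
Long-time behavior: T → 0. Heat escapes through the Dirichlet boundary.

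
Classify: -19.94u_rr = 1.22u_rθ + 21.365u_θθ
Rewriting in standard form: -19.94u_rr - 1.22u_rθ - 21.365u_θθ = 0. Elliptic (discriminant = -1702.584).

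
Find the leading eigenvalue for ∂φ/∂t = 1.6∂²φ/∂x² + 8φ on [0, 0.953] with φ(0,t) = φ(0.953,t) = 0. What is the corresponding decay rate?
Eigenvalues: λₙ = 1.6n²π²/0.953² - 8.
First three modes:
  n=1: λ₁ = 1.6π²/0.953² - 8 ≈ 9.387
  n=2: λ₂ = 6.4π²/0.953² - 8 ≈ 61.549
  n=3: λ₃ = 14.4π²/0.953² - 8 ≈ 148.486
Since 1.6π²/0.953² ≈ 17.387 > 8, all λₙ > 0.
The n=1 mode decays slowest → dominates as t → ∞.
Asymptotic: φ ~ c₁ sin(πx/0.953) e^{-λ₁t} with decay rate λ₁ ≈ 9.387.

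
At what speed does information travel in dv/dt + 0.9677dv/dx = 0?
Speed = 0.9677. Information travels along x - 0.9677t = const (rightward).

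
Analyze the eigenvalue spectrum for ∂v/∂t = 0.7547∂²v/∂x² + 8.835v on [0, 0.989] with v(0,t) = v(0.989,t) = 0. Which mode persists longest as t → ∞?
Eigenvalues: λₙ = 0.7547n²π²/0.989² - 8.835.
First three modes:
  n=1: λ₁ = 0.7547π²/0.989² - 8.835 ≈ -1.22
  n=2: λ₂ = 3.0188π²/0.989² - 8.835 ≈ 21.626
  n=3: λ₃ = 6.7923π²/0.989² - 8.835 ≈ 59.702
Since 0.7547π²/0.989² ≈ 7.615 < 8.835, λ₁ < 0.
The n=1 mode grows fastest (−λₙ is largest for n=1) → dominates.
Asymptotic: v ~ c₁ sin(πx/0.989) e^{1.22t} (exponential growth at rate −λ₁ ≈ 1.22).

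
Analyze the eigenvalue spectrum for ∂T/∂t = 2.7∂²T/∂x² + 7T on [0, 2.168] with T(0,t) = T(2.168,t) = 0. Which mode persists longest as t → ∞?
Eigenvalues: λₙ = 2.7n²π²/2.168² - 7.
First three modes:
  n=1: λ₁ = 2.7π²/2.168² - 7 ≈ -1.33
  n=2: λ₂ = 10.8π²/2.168² - 7 ≈ 15.678
  n=3: λ₃ = 24.3π²/2.168² - 7 ≈ 44.026
Since 2.7π²/2.168² ≈ 5.67 < 7, λ₁ < 0.
The n=1 mode grows fastest (−λₙ is largest for n=1) → dominates.
Asymptotic: T ~ c₁ sin(πx/2.168) e^{1.33t} (exponential growth at rate −λ₁ ≈ 1.33).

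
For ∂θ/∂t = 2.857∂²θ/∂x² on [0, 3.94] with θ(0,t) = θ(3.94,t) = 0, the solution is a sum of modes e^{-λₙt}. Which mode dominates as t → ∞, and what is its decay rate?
Eigenvalues: λₙ = 2.857n²π²/3.94².
First three modes:
  n=1: λ₁ = 2.857π²/3.94² ≈ 1.816
  n=2: λ₂ = 11.428π²/3.94² ≈ 7.266 (4× faster decay)
  n=3: λ₃ = 25.713π²/3.94² ≈ 16.348 (9× faster decay)
As t → ∞, higher modes decay exponentially faster. The n=1 mode dominates: θ ~ c₁ sin(πx/3.94) e^{-λ₁t}.
Decay rate: λ₁ = 2.857π²/3.94² ≈ 1.816.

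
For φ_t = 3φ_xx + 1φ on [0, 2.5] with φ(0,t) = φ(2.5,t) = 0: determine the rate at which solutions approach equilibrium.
Eigenvalues: λₙ = 3n²π²/2.5² - 1.
First three modes:
  n=1: λ₁ = 3π²/2.5² - 1 ≈ 3.737
  n=2: λ₂ = 12π²/2.5² - 1 ≈ 17.95
  n=3: λ₃ = 27π²/2.5² - 1 ≈ 41.637
Since 3π²/2.5² ≈ 4.737 > 1, all λₙ > 0.
The n=1 mode decays slowest → dominates as t → ∞.
Asymptotic: φ ~ c₁ sin(πx/2.5) e^{-λ₁t} with decay rate λ₁ ≈ 3.737.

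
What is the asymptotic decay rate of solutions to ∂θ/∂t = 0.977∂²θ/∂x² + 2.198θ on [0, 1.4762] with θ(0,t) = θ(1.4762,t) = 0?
Eigenvalues: λₙ = 0.977n²π²/1.4762² - 2.198.
First three modes:
  n=1: λ₁ = 0.977π²/1.4762² - 2.198 ≈ 2.227
  n=2: λ₂ = 3.908π²/1.4762² - 2.198 ≈ 15.502
  n=3: λ₃ = 8.793π²/1.4762² - 2.198 ≈ 37.626
Since 0.977π²/1.4762² ≈ 4.425 > 2.198, all λₙ > 0.
The n=1 mode decays slowest → dominates as t → ∞.
Asymptotic: θ ~ c₁ sin(πx/1.4762) e^{-λ₁t} with decay rate λ₁ ≈ 2.227.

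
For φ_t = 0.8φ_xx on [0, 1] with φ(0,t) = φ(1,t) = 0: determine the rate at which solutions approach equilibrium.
Eigenvalues: λₙ = 0.8n²π².
First three modes:
  n=1: λ₁ = 0.8π² ≈ 7.896
  n=2: λ₂ = 3.2π² ≈ 31.583 (4× faster decay)
  n=3: λ₃ = 7.2π² ≈ 71.061 (9× faster decay)
As t → ∞, higher modes decay exponentially faster. The n=1 mode dominates: φ ~ c₁ sin(πx) e^{-λ₁t}.
Decay rate: λ₁ = 0.8π² ≈ 7.896.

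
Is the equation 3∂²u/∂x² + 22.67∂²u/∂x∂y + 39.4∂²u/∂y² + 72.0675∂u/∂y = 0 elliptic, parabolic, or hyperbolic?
Computing B² - 4AC with A = 3, B = 22.67, C = 39.4: discriminant = 41.1289 (positive). Answer: hyperbolic.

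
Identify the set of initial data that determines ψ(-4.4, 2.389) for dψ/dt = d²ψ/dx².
The entire real line. The heat equation has infinite propagation speed: any initial disturbance instantly affects all points (though exponentially small far away).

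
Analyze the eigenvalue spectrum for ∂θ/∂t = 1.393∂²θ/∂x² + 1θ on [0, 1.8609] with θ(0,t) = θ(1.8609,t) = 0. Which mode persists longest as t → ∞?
Eigenvalues: λₙ = 1.393n²π²/1.8609² - 1.
First three modes:
  n=1: λ₁ = 1.393π²/1.8609² - 1 ≈ 2.97
  n=2: λ₂ = 5.572π²/1.8609² - 1 ≈ 14.881
  n=3: λ₃ = 12.537π²/1.8609² - 1 ≈ 34.731
Since 1.393π²/1.8609² ≈ 3.97 > 1, all λₙ > 0.
The n=1 mode decays slowest → dominates as t → ∞.
Asymptotic: θ ~ c₁ sin(πx/1.8609) e^{-λ₁t} with decay rate λ₁ ≈ 2.97.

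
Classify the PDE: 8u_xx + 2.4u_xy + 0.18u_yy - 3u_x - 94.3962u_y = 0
A = 8, B = 2.4, C = 0.18. Discriminant B² - 4AC = 0. Since 0 = 0, parabolic.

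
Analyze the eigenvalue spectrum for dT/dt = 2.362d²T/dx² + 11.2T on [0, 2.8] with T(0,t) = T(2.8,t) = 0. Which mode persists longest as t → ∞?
Eigenvalues: λₙ = 2.362n²π²/2.8² - 11.2.
First three modes:
  n=1: λ₁ = 2.362π²/2.8² - 11.2 ≈ -8.227
  n=2: λ₂ = 9.448π²/2.8² - 11.2 ≈ 0.694
  n=3: λ₃ = 21.258π²/2.8² - 11.2 ≈ 15.561
Since 2.362π²/2.8² ≈ 2.973 < 11.2, λ₁ < 0.
The n=1 mode grows fastest (−λₙ is largest for n=1) → dominates.
Asymptotic: T ~ c₁ sin(πx/2.8) e^{8.227t} (exponential growth at rate −λ₁ ≈ 8.227).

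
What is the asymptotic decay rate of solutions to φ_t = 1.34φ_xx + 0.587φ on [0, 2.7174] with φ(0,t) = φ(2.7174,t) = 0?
Eigenvalues: λₙ = 1.34n²π²/2.7174² - 0.587.
First three modes:
  n=1: λ₁ = 1.34π²/2.7174² - 0.587 ≈ 1.204
  n=2: λ₂ = 5.36π²/2.7174² - 0.587 ≈ 6.577
  n=3: λ₃ = 12.06π²/2.7174² - 0.587 ≈ 15.532
Since 1.34π²/2.7174² ≈ 1.791 > 0.587, all λₙ > 0.
The n=1 mode decays slowest → dominates as t → ∞.
Asymptotic: φ ~ c₁ sin(πx/2.7174) e^{-λ₁t} with decay rate λ₁ ≈ 1.204.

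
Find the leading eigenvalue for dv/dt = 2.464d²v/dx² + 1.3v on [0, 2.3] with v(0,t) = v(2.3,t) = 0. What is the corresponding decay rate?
Eigenvalues: λₙ = 2.464n²π²/2.3² - 1.3.
First three modes:
  n=1: λ₁ = 2.464π²/2.3² - 1.3 ≈ 3.297
  n=2: λ₂ = 9.856π²/2.3² - 1.3 ≈ 17.088
  n=3: λ₃ = 22.176π²/2.3² - 1.3 ≈ 40.074
Since 2.464π²/2.3² ≈ 4.597 > 1.3, all λₙ > 0.
The n=1 mode decays slowest → dominates as t → ∞.
Asymptotic: v ~ c₁ sin(πx/2.3) e^{-λ₁t} with decay rate λ₁ ≈ 3.297.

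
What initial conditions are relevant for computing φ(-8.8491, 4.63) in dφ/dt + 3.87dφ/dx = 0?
A single point: x = -26.7672. The characteristic through (-8.8491, 4.63) is x - 3.87t = const, so x = -8.8491 - 3.87·4.63 = -26.7672.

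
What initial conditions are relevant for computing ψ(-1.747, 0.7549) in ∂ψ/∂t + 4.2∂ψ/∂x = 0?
A single point: x = -4.91758. The characteristic through (-1.747, 0.7549) is x - 4.2t = const, so x = -1.747 - 4.2·0.7549 = -4.91758.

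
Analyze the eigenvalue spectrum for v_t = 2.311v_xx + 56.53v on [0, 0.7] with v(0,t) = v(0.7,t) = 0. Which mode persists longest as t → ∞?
Eigenvalues: λₙ = 2.311n²π²/0.7² - 56.53.
First three modes:
  n=1: λ₁ = 2.311π²/0.7² - 56.53 ≈ -9.982
  n=2: λ₂ = 9.244π²/0.7² - 56.53 ≈ 129.663
  n=3: λ₃ = 20.799π²/0.7² - 56.53 ≈ 362.404
Since 2.311π²/0.7² ≈ 46.548 < 56.53, λ₁ < 0.
The n=1 mode grows fastest (−λₙ is largest for n=1) → dominates.
Asymptotic: v ~ c₁ sin(πx/0.7) e^{9.982t} (exponential growth at rate −λ₁ ≈ 9.982).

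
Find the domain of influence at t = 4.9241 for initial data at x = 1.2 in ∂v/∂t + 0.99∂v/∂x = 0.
At x = 6.074859. The characteristic carries data from (1.2, 0) to (6.074859, 4.9241).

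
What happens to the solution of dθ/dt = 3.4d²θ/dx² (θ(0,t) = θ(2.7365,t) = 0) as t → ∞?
θ → 0. Heat diffuses out through both boundaries.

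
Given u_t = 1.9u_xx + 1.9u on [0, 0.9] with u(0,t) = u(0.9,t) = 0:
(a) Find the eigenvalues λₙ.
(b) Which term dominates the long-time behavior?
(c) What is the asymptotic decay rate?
Eigenvalues: λₙ = 1.9n²π²/0.9² - 1.9.
First three modes:
  n=1: λ₁ = 1.9π²/0.9² - 1.9 ≈ 21.251
  n=2: λ₂ = 7.6π²/0.9² - 1.9 ≈ 90.704
  n=3: λ₃ = 17.1π²/0.9² - 1.9 ≈ 206.458
Since 1.9π²/0.9² ≈ 23.151 > 1.9, all λₙ > 0.
The n=1 mode decays slowest → dominates as t → ∞.
Asymptotic: u ~ c₁ sin(πx/0.9) e^{-λ₁t} with decay rate λ₁ ≈ 21.251.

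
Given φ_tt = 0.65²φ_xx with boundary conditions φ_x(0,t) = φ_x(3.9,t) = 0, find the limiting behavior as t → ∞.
φ oscillates about a mean that drifts linearly in t (generically unbounded; no decay). There is no damping, so the nonconstant modes persist as standing waves (energy conserved, no decay). But with Neumann conditions at both ends the constant mode has eigenvalue 0: the spatial mean M(t) of φ satisfies M'' = 0, so M(t) = M(0) + M'(0)·t. Unless the initial velocity has zero mean (∫φ_t(x,0)dx = 0), the solution grows linearly in t (unbounded, though not exponentially); if it does have zero mean, the solution stays bounded and simply oscillates.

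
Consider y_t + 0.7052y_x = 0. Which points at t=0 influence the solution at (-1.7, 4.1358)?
A single point: x = -4.61656616. The characteristic through (-1.7, 4.1358) is x - 0.7052t = const, so x = -1.7 - 0.7052·4.1358 = -4.61656616.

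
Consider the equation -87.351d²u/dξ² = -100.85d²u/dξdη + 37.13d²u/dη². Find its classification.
Rewriting in standard form: -87.351d²u/dξ² + 100.85d²u/dξdη - 37.13d²u/dη² = 0. Elliptic. (A = -87.351, B = 100.85, C = -37.13 gives B² - 4AC = -2802.64802.)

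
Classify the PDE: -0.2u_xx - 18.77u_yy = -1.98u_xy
Rewriting in standard form: -0.2u_xx + 1.98u_xy - 18.77u_yy = 0. A = -0.2, B = 1.98, C = -18.77. Discriminant B² - 4AC = -11.0956. Since -11.0956 < 0, elliptic.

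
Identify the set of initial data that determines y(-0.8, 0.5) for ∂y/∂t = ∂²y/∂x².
The entire real line. The heat equation has infinite propagation speed: any initial disturbance instantly affects all points (though exponentially small far away).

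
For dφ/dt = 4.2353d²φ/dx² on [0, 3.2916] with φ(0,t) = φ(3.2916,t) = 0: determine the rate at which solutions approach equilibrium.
Eigenvalues: λₙ = 4.2353n²π²/3.2916².
First three modes:
  n=1: λ₁ = 4.2353π²/3.2916² ≈ 3.858
  n=2: λ₂ = 16.9412π²/3.2916² ≈ 15.432 (4× faster decay)
  n=3: λ₃ = 38.1177π²/3.2916² ≈ 34.723 (9× faster decay)
As t → ∞, higher modes decay exponentially faster. The n=1 mode dominates: φ ~ c₁ sin(πx/3.2916) e^{-λ₁t}.
Decay rate: λ₁ = 4.2353π²/3.2916² ≈ 3.858.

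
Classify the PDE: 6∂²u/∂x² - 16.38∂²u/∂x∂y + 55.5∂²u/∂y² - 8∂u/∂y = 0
A = 6, B = -16.38, C = 55.5. Discriminant B² - 4AC = -1063.6956. Since -1063.6956 < 0, elliptic.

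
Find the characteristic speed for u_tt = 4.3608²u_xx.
Speed = 4.3608. Information travels along characteristics x = x₀ ± 4.3608t.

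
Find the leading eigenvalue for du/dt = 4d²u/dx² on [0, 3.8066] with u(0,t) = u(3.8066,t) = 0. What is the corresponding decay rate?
Eigenvalues: λₙ = 4n²π²/3.8066².
First three modes:
  n=1: λ₁ = 4π²/3.8066² ≈ 2.724
  n=2: λ₂ = 16π²/3.8066² ≈ 10.898 (4× faster decay)
  n=3: λ₃ = 36π²/3.8066² ≈ 24.52 (9× faster decay)
As t → ∞, higher modes decay exponentially faster. The n=1 mode dominates: u ~ c₁ sin(πx/3.8066) e^{-λ₁t}.
Decay rate: λ₁ = 4π²/3.8066² ≈ 2.724.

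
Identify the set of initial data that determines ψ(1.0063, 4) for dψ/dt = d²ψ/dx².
The entire real line. The heat equation has infinite propagation speed: any initial disturbance instantly affects all points (though exponentially small far away).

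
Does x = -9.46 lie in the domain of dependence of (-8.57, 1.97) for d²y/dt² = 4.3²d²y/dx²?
Yes. The domain of dependence is [-17.041, -0.099], and -9.46 ∈ [-17.041, -0.099].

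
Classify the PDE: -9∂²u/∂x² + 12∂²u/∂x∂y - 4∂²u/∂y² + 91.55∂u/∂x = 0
A = -9, B = 12, C = -4. Discriminant B² - 4AC = 0. Since 0 = 0, parabolic.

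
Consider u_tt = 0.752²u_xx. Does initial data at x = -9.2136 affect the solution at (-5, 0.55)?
No. The domain of dependence is [-5.4136, -4.5864], and -9.2136 is outside this interval.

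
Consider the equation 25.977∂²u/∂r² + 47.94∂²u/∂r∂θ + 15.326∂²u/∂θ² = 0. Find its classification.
Hyperbolic. (A = 25.977, B = 47.94, C = 15.326 gives B² - 4AC = 705.749592.)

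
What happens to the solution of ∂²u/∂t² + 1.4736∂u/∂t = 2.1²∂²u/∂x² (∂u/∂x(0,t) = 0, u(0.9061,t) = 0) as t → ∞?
u → 0. Damping (γ=1.4736) dissipates energy; oscillations decay exponentially.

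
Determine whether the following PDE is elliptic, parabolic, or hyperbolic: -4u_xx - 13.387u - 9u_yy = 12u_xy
Rewriting in standard form: -4u_xx - 12u_xy - 9u_yy - 13.387u = 0. Coefficients: A = -4, B = -12, C = -9. B² - 4AC = 0, which is zero, so the equation is parabolic.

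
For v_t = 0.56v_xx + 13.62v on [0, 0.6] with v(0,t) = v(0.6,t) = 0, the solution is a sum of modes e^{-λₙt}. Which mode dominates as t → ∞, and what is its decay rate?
Eigenvalues: λₙ = 0.56n²π²/0.6² - 13.62.
First three modes:
  n=1: λ₁ = 0.56π²/0.6² - 13.62 ≈ 1.733
  n=2: λ₂ = 2.24π²/0.6² - 13.62 ≈ 47.791
  n=3: λ₃ = 5.04π²/0.6² - 13.62 ≈ 124.554
Since 0.56π²/0.6² ≈ 15.353 > 13.62, all λₙ > 0.
The n=1 mode decays slowest → dominates as t → ∞.
Asymptotic: v ~ c₁ sin(πx/0.6) e^{-λ₁t} with decay rate λ₁ ≈ 1.733.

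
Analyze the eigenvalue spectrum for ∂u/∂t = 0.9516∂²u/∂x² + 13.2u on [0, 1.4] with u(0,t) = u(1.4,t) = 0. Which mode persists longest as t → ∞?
Eigenvalues: λₙ = 0.9516n²π²/1.4² - 13.2.
First three modes:
  n=1: λ₁ = 0.9516π²/1.4² - 13.2 ≈ -8.408
  n=2: λ₂ = 3.8064π²/1.4² - 13.2 ≈ 5.967
  n=3: λ₃ = 8.5644π²/1.4² - 13.2 ≈ 29.926
Since 0.9516π²/1.4² ≈ 4.792 < 13.2, λ₁ < 0.
The n=1 mode grows fastest (−λₙ is largest for n=1) → dominates.
Asymptotic: u ~ c₁ sin(πx/1.4) e^{8.408t} (exponential growth at rate −λ₁ ≈ 8.408).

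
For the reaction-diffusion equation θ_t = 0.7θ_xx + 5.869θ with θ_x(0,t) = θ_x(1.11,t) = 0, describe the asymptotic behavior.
θ grows unboundedly. With Neumann BCs the constant mode has diffusion eigenvalue 0, so any r > 0 makes it grow like e^(5.869t); solution grows exponentially.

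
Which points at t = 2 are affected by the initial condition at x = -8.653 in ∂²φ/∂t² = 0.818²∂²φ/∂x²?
Domain of influence: [-10.289, -7.017]. Data at x = -8.653 spreads outward at speed 0.818.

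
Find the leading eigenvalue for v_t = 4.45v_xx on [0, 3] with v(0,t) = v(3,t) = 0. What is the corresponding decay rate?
Eigenvalues: λₙ = 4.45n²π²/3².
First three modes:
  n=1: λ₁ = 4.45π²/3² ≈ 4.88
  n=2: λ₂ = 17.8π²/3² ≈ 19.52 (4× faster decay)
  n=3: λ₃ = 40.05π²/3² ≈ 43.92 (9× faster decay)
As t → ∞, higher modes decay exponentially faster. The n=1 mode dominates: v ~ c₁ sin(πx/3) e^{-λ₁t}.
Decay rate: λ₁ = 4.45π²/3² ≈ 4.88.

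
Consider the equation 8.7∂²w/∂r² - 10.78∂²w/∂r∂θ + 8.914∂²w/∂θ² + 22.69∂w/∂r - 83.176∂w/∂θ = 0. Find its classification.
Elliptic. (A = 8.7, B = -10.78, C = 8.914 gives B² - 4AC = -193.9988.)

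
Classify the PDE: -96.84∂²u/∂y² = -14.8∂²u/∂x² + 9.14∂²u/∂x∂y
Rewriting in standard form: 14.8∂²u/∂x² - 9.14∂²u/∂x∂y - 96.84∂²u/∂y² = 0. A = 14.8, B = -9.14, C = -96.84. Discriminant B² - 4AC = 5816.4676. Since 5816.4676 > 0, hyperbolic.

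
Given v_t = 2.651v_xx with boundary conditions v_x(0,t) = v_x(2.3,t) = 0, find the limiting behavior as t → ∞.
v → constant (steady state). Heat is conserved (no flux at boundaries); solution approaches the spatial average.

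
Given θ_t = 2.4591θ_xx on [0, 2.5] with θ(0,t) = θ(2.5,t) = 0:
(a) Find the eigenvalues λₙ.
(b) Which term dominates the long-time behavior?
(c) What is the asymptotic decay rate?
Eigenvalues: λₙ = 2.4591n²π²/2.5².
First three modes:
  n=1: λ₁ = 2.4591π²/2.5² ≈ 3.883
  n=2: λ₂ = 9.8364π²/2.5² ≈ 15.533 (4× faster decay)
  n=3: λ₃ = 22.1319π²/2.5² ≈ 34.949 (9× faster decay)
As t → ∞, higher modes decay exponentially faster. The n=1 mode dominates: θ ~ c₁ sin(πx/2.5) e^{-λ₁t}.
Decay rate: λ₁ = 2.4591π²/2.5² ≈ 3.883.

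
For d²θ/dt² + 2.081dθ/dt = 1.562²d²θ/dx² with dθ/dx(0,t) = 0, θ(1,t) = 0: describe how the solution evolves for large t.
θ → 0. Damping (γ=2.081) dissipates energy; oscillations decay exponentially.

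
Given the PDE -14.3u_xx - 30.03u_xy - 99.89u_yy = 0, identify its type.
The second-order coefficients are A = -14.3, B = -30.03, C = -99.89. Since B² - 4AC = -4811.9071 < 0, this is an elliptic PDE.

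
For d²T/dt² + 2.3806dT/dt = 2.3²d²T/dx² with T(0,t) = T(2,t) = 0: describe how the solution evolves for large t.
T → 0. Damping (γ=2.3806) dissipates energy; oscillations decay exponentially.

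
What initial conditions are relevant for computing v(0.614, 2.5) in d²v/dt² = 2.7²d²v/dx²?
Domain of dependence: [-6.136, 7.364]. Signals travel at speed 2.7, so data within |x - 0.614| ≤ 2.7·2.5 = 6.75 can reach the point.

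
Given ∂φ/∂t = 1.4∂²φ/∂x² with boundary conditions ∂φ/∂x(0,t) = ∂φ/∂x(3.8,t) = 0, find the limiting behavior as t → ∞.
φ → constant (steady state). Heat is conserved (no flux at boundaries); solution approaches the spatial average.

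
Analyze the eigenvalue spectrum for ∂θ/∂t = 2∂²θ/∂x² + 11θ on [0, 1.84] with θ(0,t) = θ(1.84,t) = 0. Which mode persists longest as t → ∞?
Eigenvalues: λₙ = 2n²π²/1.84² - 11.
First three modes:
  n=1: λ₁ = 2π²/1.84² - 11 ≈ -5.17
  n=2: λ₂ = 8π²/1.84² - 11 ≈ 12.321
  n=3: λ₃ = 18π²/1.84² - 11 ≈ 41.473
Since 2π²/1.84² ≈ 5.83 < 11, λ₁ < 0.
The n=1 mode grows fastest (−λₙ is largest for n=1) → dominates.
Asymptotic: θ ~ c₁ sin(πx/1.84) e^{5.17t} (exponential growth at rate −λ₁ ≈ 5.17).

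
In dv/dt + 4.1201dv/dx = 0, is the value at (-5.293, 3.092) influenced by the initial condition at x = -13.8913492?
No. Only data at x = -18.0323492 affects (-5.293, 3.092). Advection has one-way propagation along characteristics.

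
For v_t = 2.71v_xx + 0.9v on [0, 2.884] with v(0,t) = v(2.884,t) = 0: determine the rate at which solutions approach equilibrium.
Eigenvalues: λₙ = 2.71n²π²/2.884² - 0.9.
First three modes:
  n=1: λ₁ = 2.71π²/2.884² - 0.9 ≈ 2.316
  n=2: λ₂ = 10.84π²/2.884² - 0.9 ≈ 11.963
  n=3: λ₃ = 24.39π²/2.884² - 0.9 ≈ 28.041
Since 2.71π²/2.884² ≈ 3.216 > 0.9, all λₙ > 0.
The n=1 mode decays slowest → dominates as t → ∞.
Asymptotic: v ~ c₁ sin(πx/2.884) e^{-λ₁t} with decay rate λ₁ ≈ 2.316.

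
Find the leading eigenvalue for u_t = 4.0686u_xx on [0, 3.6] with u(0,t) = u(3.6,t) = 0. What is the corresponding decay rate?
Eigenvalues: λₙ = 4.0686n²π²/3.6².
First three modes:
  n=1: λ₁ = 4.0686π²/3.6² ≈ 3.098
  n=2: λ₂ = 16.2744π²/3.6² ≈ 12.394 (4× faster decay)
  n=3: λ₃ = 36.6174π²/3.6² ≈ 27.886 (9× faster decay)
As t → ∞, higher modes decay exponentially faster. The n=1 mode dominates: u ~ c₁ sin(πx/3.6) e^{-λ₁t}.
Decay rate: λ₁ = 4.0686π²/3.6² ≈ 3.098.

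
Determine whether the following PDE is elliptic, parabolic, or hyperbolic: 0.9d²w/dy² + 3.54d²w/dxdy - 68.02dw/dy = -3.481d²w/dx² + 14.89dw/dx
Rewriting in standard form: 3.481d²w/dx² + 3.54d²w/dxdy + 0.9d²w/dy² - 14.89dw/dx - 68.02dw/dy = 0. Coefficients: A = 3.481, B = 3.54, C = 0.9. B² - 4AC = 0, which is zero, so the equation is parabolic.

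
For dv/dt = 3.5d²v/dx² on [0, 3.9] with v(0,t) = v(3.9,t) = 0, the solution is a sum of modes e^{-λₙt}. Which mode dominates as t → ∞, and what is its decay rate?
Eigenvalues: λₙ = 3.5n²π²/3.9².
First three modes:
  n=1: λ₁ = 3.5π²/3.9² ≈ 2.271
  n=2: λ₂ = 14π²/3.9² ≈ 9.084 (4× faster decay)
  n=3: λ₃ = 31.5π²/3.9² ≈ 20.44 (9× faster decay)
As t → ∞, higher modes decay exponentially faster. The n=1 mode dominates: v ~ c₁ sin(πx/3.9) e^{-λ₁t}.
Decay rate: λ₁ = 3.5π²/3.9² ≈ 2.271.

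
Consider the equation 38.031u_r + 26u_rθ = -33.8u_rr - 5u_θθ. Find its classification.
Rewriting in standard form: 33.8u_rr + 26u_rθ + 5u_θθ + 38.031u_r = 0. Parabolic. (A = 33.8, B = 26, C = 5 gives B² - 4AC = 0.)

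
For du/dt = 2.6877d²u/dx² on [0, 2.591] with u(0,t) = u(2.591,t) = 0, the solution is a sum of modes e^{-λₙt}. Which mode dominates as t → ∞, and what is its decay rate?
Eigenvalues: λₙ = 2.6877n²π²/2.591².
First three modes:
  n=1: λ₁ = 2.6877π²/2.591² ≈ 3.951
  n=2: λ₂ = 10.7508π²/2.591² ≈ 15.805 (4× faster decay)
  n=3: λ₃ = 24.1893π²/2.591² ≈ 35.562 (9× faster decay)
As t → ∞, higher modes decay exponentially faster. The n=1 mode dominates: u ~ c₁ sin(πx/2.591) e^{-λ₁t}.
Decay rate: λ₁ = 2.6877π²/2.591² ≈ 3.951.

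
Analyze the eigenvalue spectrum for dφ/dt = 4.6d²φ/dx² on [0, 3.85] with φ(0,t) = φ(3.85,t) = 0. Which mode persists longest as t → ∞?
Eigenvalues: λₙ = 4.6n²π²/3.85².
First three modes:
  n=1: λ₁ = 4.6π²/3.85² ≈ 3.063
  n=2: λ₂ = 18.4π²/3.85² ≈ 12.252 (4× faster decay)
  n=3: λ₃ = 41.4π²/3.85² ≈ 27.566 (9× faster decay)
As t → ∞, higher modes decay exponentially faster. The n=1 mode dominates: φ ~ c₁ sin(πx/3.85) e^{-λ₁t}.
Decay rate: λ₁ = 4.6π²/3.85² ≈ 3.063.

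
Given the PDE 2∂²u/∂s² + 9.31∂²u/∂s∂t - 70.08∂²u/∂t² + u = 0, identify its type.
The second-order coefficients are A = 2, B = 9.31, C = -70.08. Since B² - 4AC = 647.3161 > 0, this is a hyperbolic PDE.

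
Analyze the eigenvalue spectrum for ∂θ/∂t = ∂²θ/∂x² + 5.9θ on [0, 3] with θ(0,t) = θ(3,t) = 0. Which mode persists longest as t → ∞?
Eigenvalues: λₙ = n²π²/3² - 5.9.
First three modes:
  n=1: λ₁ = π²/3² - 5.9 ≈ -4.803
  n=2: λ₂ = 4π²/3² - 5.9 ≈ -1.514
  n=3: λ₃ = 9π²/3² - 5.9 ≈ 3.97
Since π²/3² ≈ 1.097 < 5.9, λ₁ < 0.
The n=1 mode grows fastest (−λₙ is largest for n=1) → dominates.
Asymptotic: θ ~ c₁ sin(πx/3) e^{4.803t} (exponential growth at rate −λ₁ ≈ 4.803).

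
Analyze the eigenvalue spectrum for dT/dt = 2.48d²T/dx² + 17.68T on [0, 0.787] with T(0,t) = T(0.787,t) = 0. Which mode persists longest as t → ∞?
Eigenvalues: λₙ = 2.48n²π²/0.787² - 17.68.
First three modes:
  n=1: λ₁ = 2.48π²/0.787² - 17.68 ≈ 21.839
  n=2: λ₂ = 9.92π²/0.787² - 17.68 ≈ 140.395
  n=3: λ₃ = 22.32π²/0.787² - 17.68 ≈ 337.988
Since 2.48π²/0.787² ≈ 39.519 > 17.68, all λₙ > 0.
The n=1 mode decays slowest → dominates as t → ∞.
Asymptotic: T ~ c₁ sin(πx/0.787) e^{-λ₁t} with decay rate λ₁ ≈ 21.839.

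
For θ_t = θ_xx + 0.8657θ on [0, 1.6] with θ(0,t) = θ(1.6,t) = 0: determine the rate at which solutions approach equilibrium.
Eigenvalues: λₙ = n²π²/1.6² - 0.8657.
First three modes:
  n=1: λ₁ = π²/1.6² - 0.8657 ≈ 2.99
  n=2: λ₂ = 4π²/1.6² - 0.8657 ≈ 14.556
  n=3: λ₃ = 9π²/1.6² - 0.8657 ≈ 33.832
Since π²/1.6² ≈ 3.855 > 0.8657, all λₙ > 0.
The n=1 mode decays slowest → dominates as t → ∞.
Asymptotic: θ ~ c₁ sin(πx/1.6) e^{-λ₁t} with decay rate λ₁ ≈ 2.99.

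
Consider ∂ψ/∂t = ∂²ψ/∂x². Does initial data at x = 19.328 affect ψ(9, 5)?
Yes, for any finite x. The heat equation has infinite propagation speed, so all initial data affects all points at any t > 0.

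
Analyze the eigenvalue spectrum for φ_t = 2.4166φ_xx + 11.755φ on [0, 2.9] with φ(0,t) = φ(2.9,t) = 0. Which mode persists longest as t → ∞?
Eigenvalues: λₙ = 2.4166n²π²/2.9² - 11.755.
First three modes:
  n=1: λ₁ = 2.4166π²/2.9² - 11.755 ≈ -8.919
  n=2: λ₂ = 9.6664π²/2.9² - 11.755 ≈ -0.411
  n=3: λ₃ = 21.7494π²/2.9² - 11.755 ≈ 13.769
Since 2.4166π²/2.9² ≈ 2.836 < 11.755, λ₁ < 0.
The n=1 mode grows fastest (−λₙ is largest for n=1) → dominates.
Asymptotic: φ ~ c₁ sin(πx/2.9) e^{8.919t} (exponential growth at rate −λ₁ ≈ 8.919).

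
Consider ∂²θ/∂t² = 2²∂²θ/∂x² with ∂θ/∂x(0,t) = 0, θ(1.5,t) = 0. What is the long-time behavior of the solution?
As t → ∞, θ oscillates (no decay). Energy is conserved; the solution oscillates indefinitely as standing waves.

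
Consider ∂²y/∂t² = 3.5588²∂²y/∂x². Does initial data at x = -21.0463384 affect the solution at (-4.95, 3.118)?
No. The domain of dependence is [-16.0463384, 6.1463384], and -21.0463384 is outside this interval.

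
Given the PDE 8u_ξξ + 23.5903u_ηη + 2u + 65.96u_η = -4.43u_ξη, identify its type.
Rewriting in standard form: 8u_ξξ + 4.43u_ξη + 23.5903u_ηη + 65.96u_η + 2u = 0. The second-order coefficients are A = 8, B = 4.43, C = 23.5903. Since B² - 4AC = -735.2647 < 0, this is an elliptic PDE.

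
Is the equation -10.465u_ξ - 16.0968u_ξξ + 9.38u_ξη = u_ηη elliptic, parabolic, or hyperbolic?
Rewriting in standard form: -16.0968u_ξξ + 9.38u_ξη - u_ηη - 10.465u_ξ = 0. Computing B² - 4AC with A = -16.0968, B = 9.38, C = -1: discriminant = 23.5972 (positive). Answer: hyperbolic.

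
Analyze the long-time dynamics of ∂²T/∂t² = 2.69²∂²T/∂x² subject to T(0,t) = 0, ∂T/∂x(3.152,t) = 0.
Long-time behavior: T oscillates (no decay). Energy is conserved; the solution oscillates indefinitely as standing waves.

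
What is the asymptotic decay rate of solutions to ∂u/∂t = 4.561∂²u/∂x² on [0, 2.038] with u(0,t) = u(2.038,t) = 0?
Eigenvalues: λₙ = 4.561n²π²/2.038².
First three modes:
  n=1: λ₁ = 4.561π²/2.038² ≈ 10.838
  n=2: λ₂ = 18.244π²/2.038² ≈ 43.352 (4× faster decay)
  n=3: λ₃ = 41.049π²/2.038² ≈ 97.543 (9× faster decay)
As t → ∞, higher modes decay exponentially faster. The n=1 mode dominates: u ~ c₁ sin(πx/2.038) e^{-λ₁t}.
Decay rate: λ₁ = 4.561π²/2.038² ≈ 10.838.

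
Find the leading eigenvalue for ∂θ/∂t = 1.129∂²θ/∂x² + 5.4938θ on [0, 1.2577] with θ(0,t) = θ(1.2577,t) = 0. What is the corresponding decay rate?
Eigenvalues: λₙ = 1.129n²π²/1.2577² - 5.4938.
First three modes:
  n=1: λ₁ = 1.129π²/1.2577² - 5.4938 ≈ 1.551
  n=2: λ₂ = 4.516π²/1.2577² - 5.4938 ≈ 22.684
  n=3: λ₃ = 10.161π²/1.2577² - 5.4938 ≈ 57.905
Since 1.129π²/1.2577² ≈ 7.044 > 5.4938, all λₙ > 0.
The n=1 mode decays slowest → dominates as t → ∞.
Asymptotic: θ ~ c₁ sin(πx/1.2577) e^{-λ₁t} with decay rate λ₁ ≈ 1.551.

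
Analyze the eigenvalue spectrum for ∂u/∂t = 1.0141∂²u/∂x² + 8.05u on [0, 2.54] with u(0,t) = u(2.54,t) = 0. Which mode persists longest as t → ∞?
Eigenvalues: λₙ = 1.0141n²π²/2.54² - 8.05.
First three modes:
  n=1: λ₁ = 1.0141π²/2.54² - 8.05 ≈ -6.499
  n=2: λ₂ = 4.0564π²/2.54² - 8.05 ≈ -1.845
  n=3: λ₃ = 9.1269π²/2.54² - 8.05 ≈ 5.912
Since 1.0141π²/2.54² ≈ 1.551 < 8.05, λ₁ < 0.
The n=1 mode grows fastest (−λₙ is largest for n=1) → dominates.
Asymptotic: u ~ c₁ sin(πx/2.54) e^{6.499t} (exponential growth at rate −λ₁ ≈ 6.499).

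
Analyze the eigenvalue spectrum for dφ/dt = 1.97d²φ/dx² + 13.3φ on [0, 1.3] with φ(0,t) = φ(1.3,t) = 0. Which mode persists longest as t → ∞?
Eigenvalues: λₙ = 1.97n²π²/1.3² - 13.3.
First three modes:
  n=1: λ₁ = 1.97π²/1.3² - 13.3 ≈ -1.795
  n=2: λ₂ = 7.88π²/1.3² - 13.3 ≈ 32.719
  n=3: λ₃ = 17.73π²/1.3² - 13.3 ≈ 90.243
Since 1.97π²/1.3² ≈ 11.505 < 13.3, λ₁ < 0.
The n=1 mode grows fastest (−λₙ is largest for n=1) → dominates.
Asymptotic: φ ~ c₁ sin(πx/1.3) e^{1.795t} (exponential growth at rate −λ₁ ≈ 1.795).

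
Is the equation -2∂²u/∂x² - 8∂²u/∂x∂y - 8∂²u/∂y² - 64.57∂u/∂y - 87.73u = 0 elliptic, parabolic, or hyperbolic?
Computing B² - 4AC with A = -2, B = -8, C = -8: discriminant = 0 (zero). Answer: parabolic.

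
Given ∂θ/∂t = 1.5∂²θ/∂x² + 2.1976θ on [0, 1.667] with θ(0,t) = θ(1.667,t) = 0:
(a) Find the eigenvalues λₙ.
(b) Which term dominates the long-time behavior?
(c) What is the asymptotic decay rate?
Eigenvalues: λₙ = 1.5n²π²/1.667² - 2.1976.
First three modes:
  n=1: λ₁ = 1.5π²/1.667² - 2.1976 ≈ 3.13
  n=2: λ₂ = 6π²/1.667² - 2.1976 ≈ 19.112
  n=3: λ₃ = 13.5π²/1.667² - 2.1976 ≈ 45.749
Since 1.5π²/1.667² ≈ 5.327 > 2.1976, all λₙ > 0.
The n=1 mode decays slowest → dominates as t → ∞.
Asymptotic: θ ~ c₁ sin(πx/1.667) e^{-λ₁t} with decay rate λ₁ ≈ 3.13.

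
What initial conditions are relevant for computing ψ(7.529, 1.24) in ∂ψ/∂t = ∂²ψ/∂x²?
The entire real line. The heat equation has infinite propagation speed: any initial disturbance instantly affects all points (though exponentially small far away).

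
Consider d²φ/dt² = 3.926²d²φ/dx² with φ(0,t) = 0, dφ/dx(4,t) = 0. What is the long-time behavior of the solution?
As t → ∞, φ oscillates (no decay). Energy is conserved; the solution oscillates indefinitely as standing waves.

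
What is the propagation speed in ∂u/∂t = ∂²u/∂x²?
Infinite. The heat equation is parabolic, not hyperbolic, so disturbances propagate instantly.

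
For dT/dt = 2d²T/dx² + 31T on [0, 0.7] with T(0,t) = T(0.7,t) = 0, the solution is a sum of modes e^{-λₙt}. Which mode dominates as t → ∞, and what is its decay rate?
Eigenvalues: λₙ = 2n²π²/0.7² - 31.
First three modes:
  n=1: λ₁ = 2π²/0.7² - 31 ≈ 9.284
  n=2: λ₂ = 8π²/0.7² - 31 ≈ 130.136
  n=3: λ₃ = 18π²/0.7² - 31 ≈ 331.557
Since 2π²/0.7² ≈ 40.284 > 31, all λₙ > 0.
The n=1 mode decays slowest → dominates as t → ∞.
Asymptotic: T ~ c₁ sin(πx/0.7) e^{-λ₁t} with decay rate λ₁ ≈ 9.284.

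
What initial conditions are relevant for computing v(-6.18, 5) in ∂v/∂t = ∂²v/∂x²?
The entire real line. The heat equation has infinite propagation speed: any initial disturbance instantly affects all points (though exponentially small far away).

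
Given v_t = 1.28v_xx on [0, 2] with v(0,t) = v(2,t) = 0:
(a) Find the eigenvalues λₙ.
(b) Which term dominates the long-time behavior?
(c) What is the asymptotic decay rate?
Eigenvalues: λₙ = 1.28n²π²/2².
First three modes:
  n=1: λ₁ = 1.28π²/2² ≈ 3.158
  n=2: λ₂ = 5.12π²/2² ≈ 12.633 (4× faster decay)
  n=3: λ₃ = 11.52π²/2² ≈ 28.424 (9× faster decay)
As t → ∞, higher modes decay exponentially faster. The n=1 mode dominates: v ~ c₁ sin(πx/2) e^{-λ₁t}.
Decay rate: λ₁ = 1.28π²/2² ≈ 3.158.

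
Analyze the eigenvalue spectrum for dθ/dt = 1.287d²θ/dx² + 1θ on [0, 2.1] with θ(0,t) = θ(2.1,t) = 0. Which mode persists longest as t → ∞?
Eigenvalues: λₙ = 1.287n²π²/2.1² - 1.
First three modes:
  n=1: λ₁ = 1.287π²/2.1² - 1 ≈ 1.88
  n=2: λ₂ = 5.148π²/2.1² - 1 ≈ 10.521
  n=3: λ₃ = 11.583π²/2.1² - 1 ≈ 24.923
Since 1.287π²/2.1² ≈ 2.88 > 1, all λₙ > 0.
The n=1 mode decays slowest → dominates as t → ∞.
Asymptotic: θ ~ c₁ sin(πx/2.1) e^{-λ₁t} with decay rate λ₁ ≈ 1.88.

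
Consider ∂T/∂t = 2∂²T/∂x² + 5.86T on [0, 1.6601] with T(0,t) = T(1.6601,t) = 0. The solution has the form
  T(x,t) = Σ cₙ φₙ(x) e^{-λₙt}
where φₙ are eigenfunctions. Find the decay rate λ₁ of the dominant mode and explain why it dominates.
Eigenvalues: λₙ = 2n²π²/1.6601² - 5.86.
First three modes:
  n=1: λ₁ = 2π²/1.6601² - 5.86 ≈ 1.302
  n=2: λ₂ = 8π²/1.6601² - 5.86 ≈ 22.79
  n=3: λ₃ = 18π²/1.6601² - 5.86 ≈ 58.602
Since 2π²/1.6601² ≈ 7.162 > 5.86, all λₙ > 0.
The n=1 mode decays slowest → dominates as t → ∞.
Asymptotic: T ~ c₁ sin(πx/1.6601) e^{-λ₁t} with decay rate λ₁ ≈ 1.302.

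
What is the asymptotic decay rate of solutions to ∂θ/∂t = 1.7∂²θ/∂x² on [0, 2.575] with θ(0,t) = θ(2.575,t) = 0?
Eigenvalues: λₙ = 1.7n²π²/2.575².
First three modes:
  n=1: λ₁ = 1.7π²/2.575² ≈ 2.53
  n=2: λ₂ = 6.8π²/2.575² ≈ 10.122 (4× faster decay)
  n=3: λ₃ = 15.3π²/2.575² ≈ 22.774 (9× faster decay)
As t → ∞, higher modes decay exponentially faster. The n=1 mode dominates: θ ~ c₁ sin(πx/2.575) e^{-λ₁t}.
Decay rate: λ₁ = 1.7π²/2.575² ≈ 2.53.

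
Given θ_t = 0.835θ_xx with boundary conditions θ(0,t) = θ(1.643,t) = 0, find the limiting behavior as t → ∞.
θ → 0. Heat diffuses out through both boundaries.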